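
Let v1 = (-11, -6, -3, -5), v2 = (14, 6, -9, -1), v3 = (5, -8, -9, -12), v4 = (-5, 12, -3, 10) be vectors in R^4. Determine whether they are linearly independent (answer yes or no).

Form the matrix with these vectors as rows and row reduce.
R2 ← R2 + (14/11)·R1: [0, -18/11, -141/11, -81/11]
R3 ← R3 + (5/11)·R1: [0, -118/11, -114/11, -157/11]
R4 ← R4 − (5/11)·R1: [0, 162/11, -18/11, 135/11]
R3 ← R3 − (59/9)·R2: [0, 0, 221/3, 34]
R4 ← R4 + (9)·R2: [0, 0, -117, -54]
R4 ← R4 + (27/17)·R3: [0, 0, 0, 0]
3 nonzero rows, so the 4 vectors span a space of dimension 3.
Since 3 < 4, the vectors are linearly dependent.

no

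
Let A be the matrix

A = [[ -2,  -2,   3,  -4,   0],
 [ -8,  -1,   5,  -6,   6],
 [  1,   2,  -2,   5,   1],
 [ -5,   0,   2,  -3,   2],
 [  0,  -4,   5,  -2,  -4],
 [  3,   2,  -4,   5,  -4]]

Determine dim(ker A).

Row reduce to echelon form.
R2 ← R2 − (4)·R1: [0, 7, -7, 10, 6]
R3 ← R3 + (1/2)·R1: [0, 1, -1/2, 3, 1]
R4 ← R4 − (5/2)·R1: [0, 5, -11/2, 7, 2]
R6 ← R6 + (3/2)·R1: [0, -1, 1/2, -1, -4]
R3 ← R3 − (1/7)·R2: [0, 0, 1/2, 11/7, 1/7]
R4 ← R4 − (5/7)·R2: [0, 0, -1/2, -1/7, -16/7]
R5 ← R5 + (4/7)·R2: [0, 0, 1, 26/7, -4/7]
R6 ← R6 + (1/7)·R2: [0, 0, -1/2, 3/7, -22/7]
R4 ← R4 + R3: [0, 0, 0, 10/7, -15/7]
R5 ← R5 − (2)·R3: [0, 0, 0, 4/7, -6/7]
R6 ← R6 + R3: [0, 0, 0, 2, -3]
R5 ← R5 − (2/5)·R4: [0, 0, 0, 0, 0]
R6 ← R6 − (7/5)·R4: [0, 0, 0, 0, 0]
4 nonzero rows, so rank(A) = 4.
A has 5 columns; by rank–nullity, nullity = 5 − 4 = 1.

1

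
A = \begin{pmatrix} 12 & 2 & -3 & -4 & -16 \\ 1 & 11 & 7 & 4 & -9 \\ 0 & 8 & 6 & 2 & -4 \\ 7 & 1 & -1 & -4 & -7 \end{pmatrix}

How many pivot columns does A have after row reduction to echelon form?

Row reduce to echelon form.
R2 ← R2 − (1/12)·R1: [0, 65/6, 29/4, 13/3, -23/3]
R4 ← R4 − (7/12)·R1: [0, -1/6, 3/4, -5/3, 7/3]
R3 ← R3 − (48/65)·R2: [0, 0, 42/65, -6/5, 108/65]
R4 ← R4 + (1/65)·R2: [0, 0, 56/65, -8/5, 144/65]
R4 ← R4 − (4/3)·R3: [0, 0, 0, 0, 0]
Echelon form has 3 nonzero rows, so rank(A) = 3.
Each nonzero row contributes one pivot column: 3 pivot columns.

3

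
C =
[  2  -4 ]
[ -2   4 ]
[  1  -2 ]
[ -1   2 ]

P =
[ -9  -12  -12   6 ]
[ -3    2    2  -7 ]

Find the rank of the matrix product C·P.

First compute CP:
[[ -6, -32, -32,  40],
 [  6,  32,  32, -40],
 [ -3, -16, -16,  20],
 [  3,  16,  16, -20]]
Now row reduce the product.
R2 ← R2 + R1: [0, 0, 0, 0]
R3 ← R3 − (1/2)·R1: [0, 0, 0, 0]
R4 ← R4 + (1/2)·R1: [0, 0, 0, 0]
1 nonzero row, so rank(CP) = 1.

1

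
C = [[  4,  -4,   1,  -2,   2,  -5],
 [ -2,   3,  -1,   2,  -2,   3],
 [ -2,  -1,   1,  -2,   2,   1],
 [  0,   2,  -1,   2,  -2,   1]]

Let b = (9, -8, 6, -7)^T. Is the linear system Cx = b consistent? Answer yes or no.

Row reduce the augmented matrix [C | b].
R2 ← R2 + (1/2)·R1: [0, 1, -1/2, 1, -1, 1/2, -7/2]
R3 ← R3 + (1/2)·R1: [0, -3, 3/2, -3, 3, -3/2, 21/2]
R3 ← R3 + (3)·R2: [0, 0, 0, 0, 0, 0, 0]
R4 ← R4 − (2)·R2: [0, 0, 0, 0, 0, 0, 0]
The echelon form has 2 nonzero rows, and every pivot lies in the first 6 columns, so rank(C) = rank([C|b]) = 2.
The system is consistent.

yes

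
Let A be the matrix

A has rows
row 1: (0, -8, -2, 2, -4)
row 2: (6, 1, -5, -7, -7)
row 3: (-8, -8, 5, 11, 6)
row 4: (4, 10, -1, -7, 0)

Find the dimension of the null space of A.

Row reduce to echelon form.
Swap R1 ↔ R2
R3 ← R3 + (4/3)·R1: [0, -20/3, -5/3, 5/3, -10/3]
R4 ← R4 − (2/3)·R1: [0, 28/3, 7/3, -7/3, 14/3]
R3 ← R3 − (5/6)·R2: [0, 0, 0, 0, 0]
R4 ← R4 + (7/6)·R2: [0, 0, 0, 0, 0]
2 nonzero rows, so rank(A) = 2.
A has 5 columns; by rank–nullity, nullity = 5 − 2 = 3.

3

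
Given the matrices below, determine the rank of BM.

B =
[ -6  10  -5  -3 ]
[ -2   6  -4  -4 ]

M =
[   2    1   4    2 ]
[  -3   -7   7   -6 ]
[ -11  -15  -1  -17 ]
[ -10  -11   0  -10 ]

First compute BM:
[[ 43,  32,  51,  43],
 [ 62,  60,  38,  68]]
Now row reduce the product.
R2 ← R2 − (62/43)·R1: [0, 596/43, -1528/43, 6]
2 nonzero rows, so rank(BM) = 2.

2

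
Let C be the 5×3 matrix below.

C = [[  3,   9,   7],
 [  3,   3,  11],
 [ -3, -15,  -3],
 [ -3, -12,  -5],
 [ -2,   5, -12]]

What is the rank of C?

Row reduce to echelon form.
R2 ← R2 − R1: [0, -6, 4]
R3 ← R3 + R1: [0, -6, 4]
R4 ← R4 + R1: [0, -3, 2]
R5 ← R5 + (2/3)·R1: [0, 11, -22/3]
R3 ← R3 − R2: [0, 0, 0]
R4 ← R4 − (1/2)·R2: [0, 0, 0]
R5 ← R5 + (11/6)·R2: [0, 0, 0]
Echelon form has 2 nonzero rows, so rank(C) = 2.

2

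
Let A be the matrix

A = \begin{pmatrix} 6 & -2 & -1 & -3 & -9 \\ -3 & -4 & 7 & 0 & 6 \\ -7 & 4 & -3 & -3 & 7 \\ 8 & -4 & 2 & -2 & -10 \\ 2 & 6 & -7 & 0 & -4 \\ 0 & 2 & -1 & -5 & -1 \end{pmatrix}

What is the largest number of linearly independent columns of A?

Row reduce to echelon form.
R2 ← R2 + (1/2)·R1: [0, -5, 13/2, -3/2, 3/2]
R3 ← R3 + (7/6)·R1: [0, 5/3, -25/6, -13/2, -7/2]
R4 ← R4 − (4/3)·R1: [0, -4/3, 10/3, 2, 2]
R5 ← R5 − (1/3)·R1: [0, 20/3, -20/3, 1, -1]
R3 ← R3 + (1/3)·R2: [0, 0, -2, -7, -3]
R4 ← R4 − (4/15)·R2: [0, 0, 8/5, 12/5, 8/5]
R5 ← R5 + (4/3)·R2: [0, 0, 2, -1, 1]
R6 ← R6 + (2/5)·R2: [0, 0, 8/5, -28/5, -2/5]
R4 ← R4 + (4/5)·R3: [0, 0, 0, -16/5, -4/5]
R5 ← R5 + R3: [0, 0, 0, -8, -2]
R6 ← R6 + (4/5)·R3: [0, 0, 0, -56/5, -14/5]
R5 ← R5 − (5/2)·R4: [0, 0, 0, 0, 0]
R6 ← R6 − (7/2)·R4: [0, 0, 0, 0, 0]
Echelon form has 4 nonzero rows, so rank(A) = 4.
The rank gives the maximum number of linearly independent columns: 4.

4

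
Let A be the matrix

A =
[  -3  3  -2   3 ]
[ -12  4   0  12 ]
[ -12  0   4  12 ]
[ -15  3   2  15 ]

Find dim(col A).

2

Row reduce to echelon form.
R2 ← R2 − (4)·R1: [0, -8, 8, 0]
R3 ← R3 − (4)·R1: [0, -12, 12, 0]
R4 ← R4 − (5)·R1: [0, -12, 12, 0]
R3 ← R3 − (3/2)·R2: [0, 0, 0, 0]
R4 ← R4 − (3/2)·R2: [0, 0, 0, 0]
Echelon form has 2 nonzero rows, so rank(A) = 2.
The column space has dimension equal to the rank: 2.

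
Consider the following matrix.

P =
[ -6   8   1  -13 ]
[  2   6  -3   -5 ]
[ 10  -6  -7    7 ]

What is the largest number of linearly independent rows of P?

Row reduce to echelon form.
R2 ← R2 + (1/3)·R1: [0, 26/3, -8/3, -28/3]
R3 ← R3 + (5/3)·R1: [0, 22/3, -16/3, -44/3]
R3 ← R3 − (11/13)·R2: [0, 0, -40/13, -88/13]
Echelon form has 3 nonzero rows, so rank(P) = 3.
The rank gives the maximum number of linearly independent rows: 3.

3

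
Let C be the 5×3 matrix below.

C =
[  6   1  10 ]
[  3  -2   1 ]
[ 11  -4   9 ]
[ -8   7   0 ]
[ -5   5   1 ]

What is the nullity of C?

1

Row reduce to echelon form.
R2 ← R2 − (1/2)·R1: [0, -5/2, -4]
R3 ← R3 − (11/6)·R1: [0, -35/6, -28/3]
R4 ← R4 + (4/3)·R1: [0, 25/3, 40/3]
R5 ← R5 + (5/6)·R1: [0, 35/6, 28/3]
R3 ← R3 − (7/3)·R2: [0, 0, 0]
R4 ← R4 + (10/3)·R2: [0, 0, 0]
R5 ← R5 + (7/3)·R2: [0, 0, 0]
2 nonzero rows, so rank(C) = 2.
C has 3 columns; by rank–nullity, nullity = 3 − 2 = 1.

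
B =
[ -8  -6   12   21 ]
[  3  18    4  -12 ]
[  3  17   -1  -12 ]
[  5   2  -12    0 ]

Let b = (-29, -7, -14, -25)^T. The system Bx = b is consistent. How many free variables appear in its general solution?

Row reduce the augmented matrix [B | b].
R2 ← R2 + (3/8)·R1: [0, 63/4, 17/2, -33/8, -143/8]
R3 ← R3 + (3/8)·R1: [0, 59/4, 7/2, -33/8, -199/8]
R4 ← R4 + (5/8)·R1: [0, -7/4, -9/2, 105/8, -345/8]
R3 ← R3 − (59/63)·R2: [0, 0, -281/63, -11/42, -1025/126]
R4 ← R4 + (1/9)·R2: [0, 0, -32/9, 38/3, -406/9]
R4 ← R4 − (224/281)·R3: [0, 0, 0, 3618/281, -10854/281]
The echelon form has 4 nonzero rows, and every pivot lies in the first 4 columns, so rank(B) = rank([B|b]) = 4.
The system is consistent.
Free variables = (unknowns) − (rank) = 4 − 4 = 0.

0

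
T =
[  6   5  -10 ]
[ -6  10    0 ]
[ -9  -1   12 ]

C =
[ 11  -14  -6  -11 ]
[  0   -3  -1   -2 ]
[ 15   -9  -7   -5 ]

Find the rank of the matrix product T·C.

First compute TC:
[[-84,  -9,  29, -26],
 [-66,  54,  26,  46],
 [ 81,  21, -29,  41]]
Now row reduce the product.
R2 ← R2 − (11/14)·R1: [0, 855/14, 45/14, 465/7]
R3 ← R3 + (27/28)·R1: [0, 345/28, -29/28, 223/14]
R3 ← R3 − (23/114)·R2: [0, 0, -32/19, 48/19]
3 nonzero rows, so rank(TC) = 3.

3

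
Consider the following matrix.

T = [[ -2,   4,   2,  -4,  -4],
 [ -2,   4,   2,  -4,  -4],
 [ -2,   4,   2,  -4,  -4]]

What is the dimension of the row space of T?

Row reduce to echelon form.
R2 ← R2 − R1: [0, 0, 0, 0, 0]
R3 ← R3 − R1: [0, 0, 0, 0, 0]
Echelon form has 1 nonzero row, so rank(T) = 1.
The row space has dimension equal to the rank: 1.

1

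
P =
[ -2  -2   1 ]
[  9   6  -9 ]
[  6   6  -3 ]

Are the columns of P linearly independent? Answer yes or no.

no

Row reduce P to echelon form.
R2 ← R2 + (9/2)·R1: [0, -3, -9/2]
R3 ← R3 + (3)·R1: [0, 0, 0]
2 pivots among 3 columns.
Only 2 < 3 pivot columns, so the columns are linearly dependent.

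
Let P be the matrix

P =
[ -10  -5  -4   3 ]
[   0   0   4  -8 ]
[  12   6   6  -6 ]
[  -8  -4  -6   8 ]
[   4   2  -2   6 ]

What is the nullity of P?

Row reduce to echelon form.
R3 ← R3 + (6/5)·R1: [0, 0, 6/5, -12/5]
R4 ← R4 − (4/5)·R1: [0, 0, -14/5, 28/5]
R5 ← R5 + (2/5)·R1: [0, 0, -18/5, 36/5]
R3 ← R3 − (3/10)·R2: [0, 0, 0, 0]
R4 ← R4 + (7/10)·R2: [0, 0, 0, 0]
R5 ← R5 + (9/10)·R2: [0, 0, 0, 0]
2 nonzero rows, so rank(P) = 2.
P has 4 columns; by rank–nullity, nullity = 4 − 2 = 2.

2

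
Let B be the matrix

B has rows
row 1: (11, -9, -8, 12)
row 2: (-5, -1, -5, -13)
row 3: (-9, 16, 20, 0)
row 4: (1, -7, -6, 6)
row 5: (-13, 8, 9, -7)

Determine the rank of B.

4

Row reduce to echelon form.
R2 ← R2 + (5/11)·R1: [0, -56/11, -95/11, -83/11]
R3 ← R3 + (9/11)·R1: [0, 95/11, 148/11, 108/11]
R4 ← R4 − (1/11)·R1: [0, -68/11, -58/11, 54/11]
R5 ← R5 + (13/11)·R1: [0, -29/11, -5/11, 79/11]
R3 ← R3 + (95/56)·R2: [0, 0, -67/56, -167/56]
R4 ← R4 − (17/14)·R2: [0, 0, 73/14, 197/14]
R5 ← R5 − (29/56)·R2: [0, 0, 225/56, 621/56]
R4 ← R4 + (292/67)·R3: [0, 0, 0, 72/67]
R5 ← R5 + (225/67)·R3: [0, 0, 0, 72/67]
R5 ← R5 − R4: [0, 0, 0, 0]
Echelon form has 4 nonzero rows, so rank(B) = 4.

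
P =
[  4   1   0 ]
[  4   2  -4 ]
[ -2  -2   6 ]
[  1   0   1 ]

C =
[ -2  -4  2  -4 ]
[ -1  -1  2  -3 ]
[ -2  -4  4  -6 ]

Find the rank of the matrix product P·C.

2

First compute PC:
[[ -9, -17,  10, -19],
 [ -2,  -2,  -4,   2],
 [ -6, -14,  16, -22],
 [ -4,  -8,   6, -10]]
Now row reduce the product.
R2 ← R2 − (2/9)·R1: [0, 16/9, -56/9, 56/9]
R3 ← R3 − (2/3)·R1: [0, -8/3, 28/3, -28/3]
R4 ← R4 − (4/9)·R1: [0, -4/9, 14/9, -14/9]
R3 ← R3 + (3/2)·R2: [0, 0, 0, 0]
R4 ← R4 + (1/4)·R2: [0, 0, 0, 0]
2 nonzero rows, so rank(PC) = 2.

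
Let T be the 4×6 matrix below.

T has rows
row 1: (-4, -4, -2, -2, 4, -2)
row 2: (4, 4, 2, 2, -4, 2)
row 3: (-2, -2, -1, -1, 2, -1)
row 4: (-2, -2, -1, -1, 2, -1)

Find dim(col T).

Row reduce to echelon form.
R2 ← R2 + R1: [0, 0, 0, 0, 0, 0]
R3 ← R3 − (1/2)·R1: [0, 0, 0, 0, 0, 0]
R4 ← R4 − (1/2)·R1: [0, 0, 0, 0, 0, 0]
Echelon form has 1 nonzero row, so rank(T) = 1.
The column space has dimension equal to the rank: 1.

1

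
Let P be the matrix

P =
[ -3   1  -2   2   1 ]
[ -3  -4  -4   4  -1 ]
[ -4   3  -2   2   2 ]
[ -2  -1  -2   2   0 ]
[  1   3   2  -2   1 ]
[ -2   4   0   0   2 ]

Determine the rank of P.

Row reduce to echelon form.
R2 ← R2 − R1: [0, -5, -2, 2, -2]
R3 ← R3 − (4/3)·R1: [0, 5/3, 2/3, -2/3, 2/3]
R4 ← R4 − (2/3)·R1: [0, -5/3, -2/3, 2/3, -2/3]
R5 ← R5 + (1/3)·R1: [0, 10/3, 4/3, -4/3, 4/3]
R6 ← R6 − (2/3)·R1: [0, 10/3, 4/3, -4/3, 4/3]
R3 ← R3 + (1/3)·R2: [0, 0, 0, 0, 0]
R4 ← R4 − (1/3)·R2: [0, 0, 0, 0, 0]
R5 ← R5 + (2/3)·R2: [0, 0, 0, 0, 0]
R6 ← R6 + (2/3)·R2: [0, 0, 0, 0, 0]
Echelon form has 2 nonzero rows, so rank(P) = 2.

2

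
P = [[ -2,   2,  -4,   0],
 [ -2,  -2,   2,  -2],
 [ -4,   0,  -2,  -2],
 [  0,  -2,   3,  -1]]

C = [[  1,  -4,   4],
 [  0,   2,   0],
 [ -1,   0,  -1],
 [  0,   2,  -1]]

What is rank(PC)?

2

First compute PC:
[[  2,  12,  -4],
 [ -4,   0,  -8],
 [ -2,  12, -12],
 [ -3,  -6,  -2]]
Now row reduce the product.
R2 ← R2 + (2)·R1: [0, 24, -16]
R3 ← R3 + R1: [0, 24, -16]
R4 ← R4 + (3/2)·R1: [0, 12, -8]
R3 ← R3 − R2: [0, 0, 0]
R4 ← R4 − (1/2)·R2: [0, 0, 0]
2 nonzero rows, so rank(PC) = 2.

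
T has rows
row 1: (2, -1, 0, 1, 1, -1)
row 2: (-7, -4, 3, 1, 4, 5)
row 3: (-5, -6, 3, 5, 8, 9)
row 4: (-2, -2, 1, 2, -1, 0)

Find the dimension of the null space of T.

Row reduce to echelon form.
R2 ← R2 + (7/2)·R1: [0, -15/2, 3, 9/2, 15/2, 3/2]
R3 ← R3 + (5/2)·R1: [0, -17/2, 3, 15/2, 21/2, 13/2]
R4 ← R4 + R1: [0, -3, 1, 3, 0, -1]
R3 ← R3 − (17/15)·R2: [0, 0, -2/5, 12/5, 2, 24/5]
R4 ← R4 − (2/5)·R2: [0, 0, -1/5, 6/5, -3, -8/5]
R4 ← R4 − (1/2)·R3: [0, 0, 0, 0, -4, -4]
4 nonzero rows, so rank(T) = 4.
T has 6 columns; by rank–nullity, nullity = 6 − 4 = 2.

2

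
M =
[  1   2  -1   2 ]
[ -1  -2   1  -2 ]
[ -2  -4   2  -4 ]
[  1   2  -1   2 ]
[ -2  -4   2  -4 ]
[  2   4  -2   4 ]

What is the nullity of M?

Row reduce to echelon form.
R2 ← R2 + R1: [0, 0, 0, 0]
R3 ← R3 + (2)·R1: [0, 0, 0, 0]
R4 ← R4 − R1: [0, 0, 0, 0]
R5 ← R5 + (2)·R1: [0, 0, 0, 0]
R6 ← R6 − (2)·R1: [0, 0, 0, 0]
1 nonzero row, so rank(M) = 1.
M has 4 columns; by rank–nullity, nullity = 4 − 1 = 3.

3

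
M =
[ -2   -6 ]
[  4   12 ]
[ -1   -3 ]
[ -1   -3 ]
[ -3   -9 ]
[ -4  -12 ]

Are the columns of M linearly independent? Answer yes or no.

no

Row reduce M to echelon form.
R2 ← R2 + (2)·R1: [0, 0]
R3 ← R3 − (1/2)·R1: [0, 0]
R4 ← R4 − (1/2)·R1: [0, 0]
R5 ← R5 − (3/2)·R1: [0, 0]
R6 ← R6 − (2)·R1: [0, 0]
1 pivot among 2 columns.
Only 1 < 2 pivot columns, so the columns are linearly dependent.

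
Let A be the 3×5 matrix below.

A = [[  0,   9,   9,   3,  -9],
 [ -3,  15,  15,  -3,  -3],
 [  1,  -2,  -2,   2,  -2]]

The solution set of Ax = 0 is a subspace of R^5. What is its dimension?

3

Row reduce to echelon form.
Swap R1 ↔ R2
R3 ← R3 + (1/3)·R1: [0, 3, 3, 1, -3]
R3 ← R3 − (1/3)·R2: [0, 0, 0, 0, 0]
2 nonzero rows, so rank(A) = 2.
A has 5 columns; by rank–nullity, nullity = 5 − 2 = 3.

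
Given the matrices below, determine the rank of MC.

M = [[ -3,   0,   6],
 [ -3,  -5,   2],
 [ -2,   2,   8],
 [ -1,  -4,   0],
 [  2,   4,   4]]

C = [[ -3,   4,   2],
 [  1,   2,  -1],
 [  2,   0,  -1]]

3

First compute MC:
[[ 21, -12, -12],
 [  8, -22,  -3],
 [ 24,  -4, -14],
 [ -1, -12,   2],
 [  6,  16,  -4]]
Now row reduce the product.
R2 ← R2 − (8/21)·R1: [0, -122/7, 11/7]
R3 ← R3 − (8/7)·R1: [0, 68/7, -2/7]
R4 ← R4 + (1/21)·R1: [0, -88/7, 10/7]
R5 ← R5 − (2/7)·R1: [0, 136/7, -4/7]
R3 ← R3 + (34/61)·R2: [0, 0, 36/61]
R4 ← R4 − (44/61)·R2: [0, 0, 18/61]
R5 ← R5 + (68/61)·R2: [0, 0, 72/61]
R4 ← R4 − (1/2)·R3: [0, 0, 0]
R5 ← R5 − (2)·R3: [0, 0, 0]
3 nonzero rows, so rank(MC) = 3.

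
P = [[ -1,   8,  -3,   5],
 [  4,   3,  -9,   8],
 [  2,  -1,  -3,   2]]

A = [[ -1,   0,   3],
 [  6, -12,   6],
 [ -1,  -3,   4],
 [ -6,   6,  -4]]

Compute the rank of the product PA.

First compute PA:
[[ 22, -57,  13],
 [-25,  39, -38],
 [-17,  33, -20]]
Now row reduce the product.
R2 ← R2 + (25/22)·R1: [0, -567/22, -511/22]
R3 ← R3 + (17/22)·R1: [0, -243/22, -219/22]
R3 ← R3 − (3/7)·R2: [0, 0, 0]
2 nonzero rows, so rank(PA) = 2.

2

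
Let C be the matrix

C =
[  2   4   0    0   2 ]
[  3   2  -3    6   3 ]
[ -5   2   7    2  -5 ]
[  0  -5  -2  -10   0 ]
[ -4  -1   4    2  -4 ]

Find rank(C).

3

Row reduce to echelon form.
R2 ← R2 − (3/2)·R1: [0, -4, -3, 6, 0]
R3 ← R3 + (5/2)·R1: [0, 12, 7, 2, 0]
R5 ← R5 + (2)·R1: [0, 7, 4, 2, 0]
R3 ← R3 + (3)·R2: [0, 0, -2, 20, 0]
R4 ← R4 − (5/4)·R2: [0, 0, 7/4, -35/2, 0]
R5 ← R5 + (7/4)·R2: [0, 0, -5/4, 25/2, 0]
R4 ← R4 + (7/8)·R3: [0, 0, 0, 0, 0]
R5 ← R5 − (5/8)·R3: [0, 0, 0, 0, 0]
Echelon form has 3 nonzero rows, so rank(C) = 3.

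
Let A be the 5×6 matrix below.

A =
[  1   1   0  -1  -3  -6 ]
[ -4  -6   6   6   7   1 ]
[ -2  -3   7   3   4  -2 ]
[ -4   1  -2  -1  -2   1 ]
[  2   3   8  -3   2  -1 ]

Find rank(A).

5

Row reduce to echelon form.
R2 ← R2 + (4)·R1: [0, -2, 6, 2, -5, -23]
R3 ← R3 + (2)·R1: [0, -1, 7, 1, -2, -14]
R4 ← R4 + (4)·R1: [0, 5, -2, -5, -14, -23]
R5 ← R5 − (2)·R1: [0, 1, 8, -1, 8, 11]
R3 ← R3 − (1/2)·R2: [0, 0, 4, 0, 1/2, -5/2]
R4 ← R4 + (5/2)·R2: [0, 0, 13, 0, -53/2, -161/2]
R5 ← R5 + (1/2)·R2: [0, 0, 11, 0, 11/2, -1/2]
R4 ← R4 − (13/4)·R3: [0, 0, 0, 0, -225/8, -579/8]
R5 ← R5 − (11/4)·R3: [0, 0, 0, 0, 33/8, 51/8]
R5 ← R5 + (11/75)·R4: [0, 0, 0, 0, 0, -106/25]
Echelon form has 5 nonzero rows, so rank(A) = 5.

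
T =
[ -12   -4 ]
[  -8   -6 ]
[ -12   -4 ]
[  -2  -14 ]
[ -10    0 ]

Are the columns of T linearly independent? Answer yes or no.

yes

Row reduce T to echelon form.
R2 ← R2 − (2/3)·R1: [0, -10/3]
R3 ← R3 − R1: [0, 0]
R4 ← R4 − (1/6)·R1: [0, -40/3]
R5 ← R5 − (5/6)·R1: [0, 10/3]
R4 ← R4 − (4)·R2: [0, 0]
R5 ← R5 + R2: [0, 0]
2 pivots among 2 columns.
Every column is a pivot column, so the columns are linearly independent.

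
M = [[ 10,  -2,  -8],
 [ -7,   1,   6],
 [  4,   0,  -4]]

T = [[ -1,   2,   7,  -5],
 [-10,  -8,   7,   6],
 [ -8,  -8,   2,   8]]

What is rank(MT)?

First compute MT:
[[ 74, 100,  40, -126],
 [-51, -70, -30,  89],
 [ 28,  40,  20, -52]]
Now row reduce the product.
R2 ← R2 + (51/74)·R1: [0, -40/37, -90/37, 80/37]
R3 ← R3 − (14/37)·R1: [0, 80/37, 180/37, -160/37]
R3 ← R3 + (2)·R2: [0, 0, 0, 0]
2 nonzero rows, so rank(MT) = 2.

2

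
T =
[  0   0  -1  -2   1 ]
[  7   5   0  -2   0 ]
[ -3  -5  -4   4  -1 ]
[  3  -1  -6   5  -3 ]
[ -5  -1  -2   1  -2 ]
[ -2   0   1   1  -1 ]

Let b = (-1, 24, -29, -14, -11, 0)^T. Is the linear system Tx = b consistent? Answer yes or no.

yes

Row reduce the augmented matrix [T | b].
Swap R1 ↔ R2
R3 ← R3 + (3/7)·R1: [0, -20/7, -4, 22/7, -1, -131/7]
R4 ← R4 − (3/7)·R1: [0, -22/7, -6, 41/7, -3, -170/7]
R5 ← R5 + (5/7)·R1: [0, 18/7, -2, -3/7, -2, 43/7]
R6 ← R6 + (2/7)·R1: [0, 10/7, 1, 3/7, -1, 48/7]
Swap R2 ↔ R3
R4 ← R4 − (11/10)·R2: [0, 0, -8/5, 12/5, -19/10, -37/10]
R5 ← R5 + (9/10)·R2: [0, 0, -28/5, 12/5, -29/10, -107/10]
R6 ← R6 + (1/2)·R2: [0, 0, -1, 2, -3/2, -5/2]
R4 ← R4 − (8/5)·R3: [0, 0, 0, 28/5, -7/2, -21/10]
R5 ← R5 − (28/5)·R3: [0, 0, 0, 68/5, -17/2, -51/10]
R6 ← R6 − R3: [0, 0, 0, 4, -5/2, -3/2]
R5 ← R5 − (17/7)·R4: [0, 0, 0, 0, 0, 0]
R6 ← R6 − (5/7)·R4: [0, 0, 0, 0, 0, 0]
The echelon form has 4 nonzero rows, and every pivot lies in the first 5 columns, so rank(T) = rank([T|b]) = 4.
The system is consistent.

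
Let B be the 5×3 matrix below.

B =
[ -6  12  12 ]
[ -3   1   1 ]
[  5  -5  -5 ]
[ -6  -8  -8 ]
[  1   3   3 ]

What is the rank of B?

Row reduce to echelon form.
R2 ← R2 − (1/2)·R1: [0, -5, -5]
R3 ← R3 + (5/6)·R1: [0, 5, 5]
R4 ← R4 − R1: [0, -20, -20]
R5 ← R5 + (1/6)·R1: [0, 5, 5]
R3 ← R3 + R2: [0, 0, 0]
R4 ← R4 − (4)·R2: [0, 0, 0]
R5 ← R5 + R2: [0, 0, 0]
Echelon form has 2 nonzero rows, so rank(B) = 2.

2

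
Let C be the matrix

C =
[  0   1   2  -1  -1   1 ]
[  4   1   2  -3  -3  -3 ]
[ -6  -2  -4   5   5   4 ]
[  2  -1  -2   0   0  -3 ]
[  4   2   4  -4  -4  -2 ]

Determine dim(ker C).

Row reduce to echelon form.
Swap R1 ↔ R2
R3 ← R3 + (3/2)·R1: [0, -1/2, -1, 1/2, 1/2, -1/2]
R4 ← R4 − (1/2)·R1: [0, -3/2, -3, 3/2, 3/2, -3/2]
R5 ← R5 − R1: [0, 1, 2, -1, -1, 1]
R3 ← R3 + (1/2)·R2: [0, 0, 0, 0, 0, 0]
R4 ← R4 + (3/2)·R2: [0, 0, 0, 0, 0, 0]
R5 ← R5 − R2: [0, 0, 0, 0, 0, 0]
2 nonzero rows, so rank(C) = 2.
C has 6 columns; by rank–nullity, nullity = 6 − 2 = 4.

4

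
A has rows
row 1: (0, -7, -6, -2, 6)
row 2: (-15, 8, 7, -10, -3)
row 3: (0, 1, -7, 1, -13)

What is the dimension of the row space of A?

3

Row reduce to echelon form.
Swap R1 ↔ R2
R3 ← R3 + (1/7)·R2: [0, 0, -55/7, 5/7, -85/7]
Echelon form has 3 nonzero rows, so rank(A) = 3.
The row space has dimension equal to the rank: 3.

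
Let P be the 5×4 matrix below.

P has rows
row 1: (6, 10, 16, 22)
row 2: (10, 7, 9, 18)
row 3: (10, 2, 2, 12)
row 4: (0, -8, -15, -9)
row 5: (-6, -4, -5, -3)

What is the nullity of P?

Row reduce to echelon form.
R2 ← R2 − (5/3)·R1: [0, -29/3, -53/3, -56/3]
R3 ← R3 − (5/3)·R1: [0, -44/3, -74/3, -74/3]
R5 ← R5 + R1: [0, 6, 11, 19]
R3 ← R3 − (44/29)·R2: [0, 0, 62/29, 106/29]
R4 ← R4 − (24/29)·R2: [0, 0, -11/29, 187/29]
R5 ← R5 + (18/29)·R2: [0, 0, 1/29, 215/29]
R4 ← R4 + (11/62)·R3: [0, 0, 0, 220/31]
R5 ← R5 − (1/62)·R3: [0, 0, 0, 228/31]
R5 ← R5 − (57/55)·R4: [0, 0, 0, 0]
4 nonzero rows, so rank(P) = 4.
P has 4 columns; by rank–nullity, nullity = 4 − 4 = 0.

0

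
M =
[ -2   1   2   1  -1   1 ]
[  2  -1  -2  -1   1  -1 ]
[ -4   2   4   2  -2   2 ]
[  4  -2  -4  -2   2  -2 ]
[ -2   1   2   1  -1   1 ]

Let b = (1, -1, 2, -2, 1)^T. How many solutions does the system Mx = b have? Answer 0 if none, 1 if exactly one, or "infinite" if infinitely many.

Row reduce the augmented matrix [M | b].
R2 ← R2 + R1: [0, 0, 0, 0, 0, 0, 0]
R3 ← R3 − (2)·R1: [0, 0, 0, 0, 0, 0, 0]
R4 ← R4 + (2)·R1: [0, 0, 0, 0, 0, 0, 0]
R5 ← R5 − R1: [0, 0, 0, 0, 0, 0, 0]
The echelon form has 1 nonzero rows, and every pivot lies in the first 6 columns, so rank(M) = rank([M|b]) = 1.
The system is consistent.
rank = 1 < 6 unknowns, so there are infinitely many solutions.

infinite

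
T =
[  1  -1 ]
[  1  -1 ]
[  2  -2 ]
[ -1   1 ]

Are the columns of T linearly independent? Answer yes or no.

Row reduce T to echelon form.
R2 ← R2 − R1: [0, 0]
R3 ← R3 − (2)·R1: [0, 0]
R4 ← R4 + R1: [0, 0]
1 pivot among 2 columns.
Only 1 < 2 pivot columns, so the columns are linearly dependent.

no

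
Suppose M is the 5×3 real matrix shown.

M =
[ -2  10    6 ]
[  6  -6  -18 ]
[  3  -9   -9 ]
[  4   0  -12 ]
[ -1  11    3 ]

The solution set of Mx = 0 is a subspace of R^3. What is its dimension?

Row reduce to echelon form.
R2 ← R2 + (3)·R1: [0, 24, 0]
R3 ← R3 + (3/2)·R1: [0, 6, 0]
R4 ← R4 + (2)·R1: [0, 20, 0]
R5 ← R5 − (1/2)·R1: [0, 6, 0]
R3 ← R3 − (1/4)·R2: [0, 0, 0]
R4 ← R4 − (5/6)·R2: [0, 0, 0]
R5 ← R5 − (1/4)·R2: [0, 0, 0]
2 nonzero rows, so rank(M) = 2.
M has 3 columns; by rank–nullity, nullity = 3 − 2 = 1.

1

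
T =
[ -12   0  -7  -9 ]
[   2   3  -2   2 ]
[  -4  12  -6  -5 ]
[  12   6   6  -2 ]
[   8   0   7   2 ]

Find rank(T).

Row reduce to echelon form.
R2 ← R2 + (1/6)·R1: [0, 3, -19/6, 1/2]
R3 ← R3 − (1/3)·R1: [0, 12, -11/3, -2]
R4 ← R4 + R1: [0, 6, -1, -11]
R5 ← R5 + (2/3)·R1: [0, 0, 7/3, -4]
R3 ← R3 − (4)·R2: [0, 0, 9, -4]
R4 ← R4 − (2)·R2: [0, 0, 16/3, -12]
R4 ← R4 − (16/27)·R3: [0, 0, 0, -260/27]
R5 ← R5 − (7/27)·R3: [0, 0, 0, -80/27]
R5 ← R5 − (4/13)·R4: [0, 0, 0, 0]
Echelon form has 4 nonzero rows, so rank(T) = 4.

4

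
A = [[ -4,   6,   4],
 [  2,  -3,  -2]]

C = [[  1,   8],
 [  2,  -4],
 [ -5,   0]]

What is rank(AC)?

First compute AC:
[[-12, -56],
 [  6,  28]]
Now row reduce the product.
R2 ← R2 + (1/2)·R1: [0, 0]
1 nonzero row, so rank(AC) = 1.

1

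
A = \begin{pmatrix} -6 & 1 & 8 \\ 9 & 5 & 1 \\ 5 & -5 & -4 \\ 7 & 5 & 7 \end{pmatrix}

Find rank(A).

Row reduce to echelon form.
R2 ← R2 + (3/2)·R1: [0, 13/2, 13]
R3 ← R3 + (5/6)·R1: [0, -25/6, 8/3]
R4 ← R4 + (7/6)·R1: [0, 37/6, 49/3]
R3 ← R3 + (25/39)·R2: [0, 0, 11]
R4 ← R4 − (37/39)·R2: [0, 0, 4]
R4 ← R4 − (4/11)·R3: [0, 0, 0]
Echelon form has 3 nonzero rows, so rank(A) = 3.

3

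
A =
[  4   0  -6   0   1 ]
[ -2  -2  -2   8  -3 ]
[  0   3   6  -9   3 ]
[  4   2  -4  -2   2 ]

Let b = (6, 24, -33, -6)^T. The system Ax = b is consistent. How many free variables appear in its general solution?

2

Row reduce the augmented matrix [A | b].
R2 ← R2 + (1/2)·R1: [0, -2, -5, 8, -5/2, 27]
R4 ← R4 − R1: [0, 2, 2, -2, 1, -12]
R3 ← R3 + (3/2)·R2: [0, 0, -3/2, 3, -3/4, 15/2]
R4 ← R4 + R2: [0, 0, -3, 6, -3/2, 15]
R4 ← R4 − (2)·R3: [0, 0, 0, 0, 0, 0]
The echelon form has 3 nonzero rows, and every pivot lies in the first 5 columns, so rank(A) = rank([A|b]) = 3.
The system is consistent.
Free variables = (unknowns) − (rank) = 5 − 3 = 2.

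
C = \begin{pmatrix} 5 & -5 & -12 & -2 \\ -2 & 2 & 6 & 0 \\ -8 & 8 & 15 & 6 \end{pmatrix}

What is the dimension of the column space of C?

Row reduce to echelon form.
R2 ← R2 + (2/5)·R1: [0, 0, 6/5, -4/5]
R3 ← R3 + (8/5)·R1: [0, 0, -21/5, 14/5]
R3 ← R3 + (7/2)·R2: [0, 0, 0, 0]
Echelon form has 2 nonzero rows, so rank(C) = 2.
The column space has dimension equal to the rank: 2.

2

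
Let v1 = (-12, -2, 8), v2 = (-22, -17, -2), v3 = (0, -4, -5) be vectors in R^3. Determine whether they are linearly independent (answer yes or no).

Form the matrix with these vectors as rows and row reduce.
R2 ← R2 − (11/6)·R1: [0, -40/3, -50/3]
R3 ← R3 − (3/10)·R2: [0, 0, 0]
2 nonzero rows, so the 3 vectors span a space of dimension 2.
Since 2 < 3, the vectors are linearly dependent.

no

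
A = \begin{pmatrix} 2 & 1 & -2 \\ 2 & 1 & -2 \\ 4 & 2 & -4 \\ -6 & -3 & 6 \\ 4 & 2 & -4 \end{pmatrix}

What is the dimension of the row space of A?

1

Row reduce to echelon form.
R2 ← R2 − R1: [0, 0, 0]
R3 ← R3 − (2)·R1: [0, 0, 0]
R4 ← R4 + (3)·R1: [0, 0, 0]
R5 ← R5 − (2)·R1: [0, 0, 0]
Echelon form has 1 nonzero row, so rank(A) = 1.
The row space has dimension equal to the rank: 1.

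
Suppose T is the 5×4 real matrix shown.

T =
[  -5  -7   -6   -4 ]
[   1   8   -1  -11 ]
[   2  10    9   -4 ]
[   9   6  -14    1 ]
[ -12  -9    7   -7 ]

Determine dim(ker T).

0

Row reduce to echelon form.
R2 ← R2 + (1/5)·R1: [0, 33/5, -11/5, -59/5]
R3 ← R3 + (2/5)·R1: [0, 36/5, 33/5, -28/5]
R4 ← R4 + (9/5)·R1: [0, -33/5, -124/5, -31/5]
R5 ← R5 − (12/5)·R1: [0, 39/5, 107/5, 13/5]
R3 ← R3 − (12/11)·R2: [0, 0, 9, 80/11]
R4 ← R4 + R2: [0, 0, -27, -18]
R5 ← R5 − (13/11)·R2: [0, 0, 24, 182/11]
R4 ← R4 + (3)·R3: [0, 0, 0, 42/11]
R5 ← R5 − (8/3)·R3: [0, 0, 0, -94/33]
R5 ← R5 + (47/63)·R4: [0, 0, 0, 0]
4 nonzero rows, so rank(T) = 4.
T has 4 columns; by rank–nullity, nullity = 4 − 4 = 0.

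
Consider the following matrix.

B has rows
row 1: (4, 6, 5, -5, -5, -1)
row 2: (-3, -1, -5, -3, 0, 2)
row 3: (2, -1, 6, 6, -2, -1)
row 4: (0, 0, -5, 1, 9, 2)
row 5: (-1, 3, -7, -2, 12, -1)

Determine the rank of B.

Row reduce to echelon form.
R2 ← R2 + (3/4)·R1: [0, 7/2, -5/4, -27/4, -15/4, 5/4]
R3 ← R3 − (1/2)·R1: [0, -4, 7/2, 17/2, 1/2, -1/2]
R5 ← R5 + (1/4)·R1: [0, 9/2, -23/4, -13/4, 43/4, -5/4]
R3 ← R3 + (8/7)·R2: [0, 0, 29/14, 11/14, -53/14, 13/14]
R5 ← R5 − (9/7)·R2: [0, 0, -29/7, 38/7, 109/7, -20/7]
R4 ← R4 + (70/29)·R3: [0, 0, 0, 84/29, -4/29, 123/29]
R5 ← R5 + (2)·R3: [0, 0, 0, 7, 8, -1]
R5 ← R5 − (29/12)·R4: [0, 0, 0, 0, 25/3, -45/4]
Echelon form has 5 nonzero rows, so rank(B) = 5.

5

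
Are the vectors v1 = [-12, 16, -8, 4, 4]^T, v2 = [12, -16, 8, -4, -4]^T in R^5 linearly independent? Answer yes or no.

no

Form the matrix with these vectors as rows and row reduce.
R2 ← R2 + R1: [0, 0, 0, 0, 0]
1 nonzero row, so the 2 vectors span a space of dimension 1.
Since 1 < 2, the vectors are linearly dependent.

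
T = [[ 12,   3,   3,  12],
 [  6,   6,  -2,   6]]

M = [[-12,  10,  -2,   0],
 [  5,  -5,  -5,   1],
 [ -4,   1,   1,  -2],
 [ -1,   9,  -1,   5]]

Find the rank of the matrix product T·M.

First compute TM:
[[-153, 216, -48,  57],
 [-40,  82, -50,  40]]
Now row reduce the product.
R2 ← R2 − (40/153)·R1: [0, 434/17, -1910/51, 1280/51]
2 nonzero rows, so rank(TM) = 2.

2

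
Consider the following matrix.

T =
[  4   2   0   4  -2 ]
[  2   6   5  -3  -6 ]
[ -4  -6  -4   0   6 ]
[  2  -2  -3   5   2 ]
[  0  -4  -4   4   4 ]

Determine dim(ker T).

Row reduce to echelon form.
R2 ← R2 − (1/2)·R1: [0, 5, 5, -5, -5]
R3 ← R3 + R1: [0, -4, -4, 4, 4]
R4 ← R4 − (1/2)·R1: [0, -3, -3, 3, 3]
R3 ← R3 + (4/5)·R2: [0, 0, 0, 0, 0]
R4 ← R4 + (3/5)·R2: [0, 0, 0, 0, 0]
R5 ← R5 + (4/5)·R2: [0, 0, 0, 0, 0]
2 nonzero rows, so rank(T) = 2.
T has 5 columns; by rank–nullity, nullity = 5 − 2 = 3.

3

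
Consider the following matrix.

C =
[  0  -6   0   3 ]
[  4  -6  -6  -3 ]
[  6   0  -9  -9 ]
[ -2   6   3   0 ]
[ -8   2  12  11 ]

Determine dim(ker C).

Row reduce to echelon form.
Swap R1 ↔ R2
R3 ← R3 − (3/2)·R1: [0, 9, 0, -9/2]
R4 ← R4 + (1/2)·R1: [0, 3, 0, -3/2]
R5 ← R5 + (2)·R1: [0, -10, 0, 5]
R3 ← R3 + (3/2)·R2: [0, 0, 0, 0]
R4 ← R4 + (1/2)·R2: [0, 0, 0, 0]
R5 ← R5 − (5/3)·R2: [0, 0, 0, 0]
2 nonzero rows, so rank(C) = 2.
C has 4 columns; by rank–nullity, nullity = 4 − 2 = 2.

2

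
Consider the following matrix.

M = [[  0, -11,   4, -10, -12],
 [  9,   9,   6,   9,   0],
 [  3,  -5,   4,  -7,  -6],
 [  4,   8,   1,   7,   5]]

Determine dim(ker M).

2

Row reduce to echelon form.
Swap R1 ↔ R2
R3 ← R3 − (1/3)·R1: [0, -8, 2, -10, -6]
R4 ← R4 − (4/9)·R1: [0, 4, -5/3, 3, 5]
R3 ← R3 − (8/11)·R2: [0, 0, -10/11, -30/11, 30/11]
R4 ← R4 + (4/11)·R2: [0, 0, -7/33, -7/11, 7/11]
R4 ← R4 − (7/30)·R3: [0, 0, 0, 0, 0]
3 nonzero rows, so rank(M) = 3.
M has 5 columns; by rank–nullity, nullity = 5 − 3 = 2.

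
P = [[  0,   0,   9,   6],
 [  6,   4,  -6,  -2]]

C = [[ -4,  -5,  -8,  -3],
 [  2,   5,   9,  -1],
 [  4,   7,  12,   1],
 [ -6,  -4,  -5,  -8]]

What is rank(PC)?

2

First compute PC:
[[  0,  39,  78, -39],
 [-28, -44, -74, -12]]
Now row reduce the product.
Swap R1 ↔ R2
2 nonzero rows, so rank(PC) = 2.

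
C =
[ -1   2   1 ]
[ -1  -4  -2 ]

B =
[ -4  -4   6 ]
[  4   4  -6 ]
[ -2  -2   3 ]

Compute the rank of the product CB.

1

First compute CB:
[[ 10,  10, -15],
 [ -8,  -8,  12]]
Now row reduce the product.
R2 ← R2 + (4/5)·R1: [0, 0, 0]
1 nonzero row, so rank(CB) = 1.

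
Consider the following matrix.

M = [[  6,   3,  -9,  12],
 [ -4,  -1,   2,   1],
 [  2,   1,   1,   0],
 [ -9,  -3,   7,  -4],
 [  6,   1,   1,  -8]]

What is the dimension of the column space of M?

3

Row reduce to echelon form.
R2 ← R2 + (2/3)·R1: [0, 1, -4, 9]
R3 ← R3 − (1/3)·R1: [0, 0, 4, -4]
R4 ← R4 + (3/2)·R1: [0, 3/2, -13/2, 14]
R5 ← R5 − R1: [0, -2, 10, -20]
R4 ← R4 − (3/2)·R2: [0, 0, -1/2, 1/2]
R5 ← R5 + (2)·R2: [0, 0, 2, -2]
R4 ← R4 + (1/8)·R3: [0, 0, 0, 0]
R5 ← R5 − (1/2)·R3: [0, 0, 0, 0]
Echelon form has 3 nonzero rows, so rank(M) = 3.
The column space has dimension equal to the rank: 3.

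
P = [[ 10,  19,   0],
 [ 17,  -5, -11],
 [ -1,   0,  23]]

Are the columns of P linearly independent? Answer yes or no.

yes

Row reduce P to echelon form.
R2 ← R2 − (17/10)·R1: [0, -373/10, -11]
R3 ← R3 + (1/10)·R1: [0, 19/10, 23]
R3 ← R3 + (19/373)·R2: [0, 0, 8370/373]
3 pivots among 3 columns.
Every column is a pivot column, so the columns are linearly independent.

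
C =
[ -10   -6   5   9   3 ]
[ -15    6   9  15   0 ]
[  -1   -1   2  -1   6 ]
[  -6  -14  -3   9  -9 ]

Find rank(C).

4

Row reduce to echelon form.
R2 ← R2 − (3/2)·R1: [0, 15, 3/2, 3/2, -9/2]
R3 ← R3 − (1/10)·R1: [0, -2/5, 3/2, -19/10, 57/10]
R4 ← R4 − (3/5)·R1: [0, -52/5, -6, 18/5, -54/5]
R3 ← R3 + (2/75)·R2: [0, 0, 77/50, -93/50, 279/50]
R4 ← R4 + (52/75)·R2: [0, 0, -124/25, 116/25, -348/25]
R4 ← R4 + (248/77)·R3: [0, 0, 0, -104/77, 312/77]
Echelon form has 4 nonzero rows, so rank(C) = 4.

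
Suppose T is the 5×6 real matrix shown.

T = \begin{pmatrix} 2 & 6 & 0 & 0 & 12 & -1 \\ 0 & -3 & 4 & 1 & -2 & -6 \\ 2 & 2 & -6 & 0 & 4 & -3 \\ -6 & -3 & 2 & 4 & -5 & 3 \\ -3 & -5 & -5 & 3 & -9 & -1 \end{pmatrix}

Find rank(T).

5

Row reduce to echelon form.
R3 ← R3 − R1: [0, -4, -6, 0, -8, -2]
R4 ← R4 + (3)·R1: [0, 15, 2, 4, 31, 0]
R5 ← R5 + (3/2)·R1: [0, 4, -5, 3, 9, -5/2]
R3 ← R3 − (4/3)·R2: [0, 0, -34/3, -4/3, -16/3, 6]
R4 ← R4 + (5)·R2: [0, 0, 22, 9, 21, -30]
R5 ← R5 + (4/3)·R2: [0, 0, 1/3, 13/3, 19/3, -21/2]
R4 ← R4 + (33/17)·R3: [0, 0, 0, 109/17, 181/17, -312/17]
R5 ← R5 + (1/34)·R3: [0, 0, 0, 73/17, 105/17, -351/34]
R5 ← R5 − (73/109)·R4: [0, 0, 0, 0, -104/109, 429/218]
Echelon form has 5 nonzero rows, so rank(T) = 5.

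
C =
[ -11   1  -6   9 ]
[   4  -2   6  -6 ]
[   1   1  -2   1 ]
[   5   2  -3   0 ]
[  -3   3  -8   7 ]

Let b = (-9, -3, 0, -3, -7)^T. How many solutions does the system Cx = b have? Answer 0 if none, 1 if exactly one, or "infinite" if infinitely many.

Row reduce the augmented matrix [C | b].
R2 ← R2 + (4/11)·R1: [0, -18/11, 42/11, -30/11, -69/11]
R3 ← R3 + (1/11)·R1: [0, 12/11, -28/11, 20/11, -9/11]
R4 ← R4 + (5/11)·R1: [0, 27/11, -63/11, 45/11, -78/11]
R5 ← R5 − (3/11)·R1: [0, 30/11, -70/11, 50/11, -50/11]
R3 ← R3 + (2/3)·R2: [0, 0, 0, 0, -5]
R4 ← R4 + (3/2)·R2: [0, 0, 0, 0, -33/2]
R5 ← R5 + (5/3)·R2: [0, 0, 0, 0, -15]
R4 ← R4 − (33/10)·R3: [0, 0, 0, 0, 0]
R5 ← R5 − (3)·R3: [0, 0, 0, 0, 0]
The echelon form has 3 nonzero rows; the last pivot sits in the augmented column, so rank(C) = 2 but rank([C|b]) = 3.
Since the ranks differ, the system is inconsistent.
It has no solutions.

0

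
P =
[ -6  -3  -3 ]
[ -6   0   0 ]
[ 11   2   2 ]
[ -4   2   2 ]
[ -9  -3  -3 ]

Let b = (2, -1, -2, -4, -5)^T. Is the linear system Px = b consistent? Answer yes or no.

no

Row reduce the augmented matrix [P | b].
R2 ← R2 − R1: [0, 3, 3, -3]
R3 ← R3 + (11/6)·R1: [0, -7/2, -7/2, 5/3]
R4 ← R4 − (2/3)·R1: [0, 4, 4, -16/3]
R5 ← R5 − (3/2)·R1: [0, 3/2, 3/2, -8]
R3 ← R3 + (7/6)·R2: [0, 0, 0, -11/6]
R4 ← R4 − (4/3)·R2: [0, 0, 0, -4/3]
R5 ← R5 − (1/2)·R2: [0, 0, 0, -13/2]
R4 ← R4 − (8/11)·R3: [0, 0, 0, 0]
R5 ← R5 − (39/11)·R3: [0, 0, 0, 0]
The echelon form has 3 nonzero rows; the last pivot sits in the augmented column, so rank(P) = 2 but rank([P|b]) = 3.
Since the ranks differ, the system is inconsistent.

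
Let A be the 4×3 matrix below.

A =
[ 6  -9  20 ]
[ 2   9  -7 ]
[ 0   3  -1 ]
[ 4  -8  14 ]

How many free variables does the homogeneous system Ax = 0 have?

0

Row reduce to echelon form.
R2 ← R2 − (1/3)·R1: [0, 12, -41/3]
R4 ← R4 − (2/3)·R1: [0, -2, 2/3]
R3 ← R3 − (1/4)·R2: [0, 0, 29/12]
R4 ← R4 + (1/6)·R2: [0, 0, -29/18]
R4 ← R4 + (2/3)·R3: [0, 0, 0]
3 nonzero rows, so rank(A) = 3.
A has 3 columns; by rank–nullity, nullity = 3 − 3 = 0.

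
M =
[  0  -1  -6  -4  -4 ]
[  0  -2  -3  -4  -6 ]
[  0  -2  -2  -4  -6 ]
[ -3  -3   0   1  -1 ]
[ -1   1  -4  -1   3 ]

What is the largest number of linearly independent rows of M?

Row reduce to echelon form.
Swap R1 ↔ R4
R5 ← R5 − (1/3)·R1: [0, 2, -4, -4/3, 10/3]
R3 ← R3 − R2: [0, 0, 1, 0, 0]
R4 ← R4 − (1/2)·R2: [0, 0, -9/2, -2, -1]
R5 ← R5 + R2: [0, 0, -7, -16/3, -8/3]
R4 ← R4 + (9/2)·R3: [0, 0, 0, -2, -1]
R5 ← R5 + (7)·R3: [0, 0, 0, -16/3, -8/3]
R5 ← R5 − (8/3)·R4: [0, 0, 0, 0, 0]
Echelon form has 4 nonzero rows, so rank(M) = 4.
The rank gives the maximum number of linearly independent rows: 4.

4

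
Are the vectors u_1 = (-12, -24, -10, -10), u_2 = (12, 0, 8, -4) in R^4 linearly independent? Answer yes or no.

Form the matrix with these vectors as rows and row reduce.
R2 ← R2 + R1: [0, -24, -2, -14]
2 nonzero rows, so the 2 vectors span a space of dimension 2.
Since 2 = 2, the vectors are linearly independent.

yes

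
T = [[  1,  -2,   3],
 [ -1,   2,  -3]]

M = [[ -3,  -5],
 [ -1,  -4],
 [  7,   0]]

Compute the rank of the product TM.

First compute TM:
[[ 20,   3],
 [-20,  -3]]
Now row reduce the product.
R2 ← R2 + R1: [0, 0]
1 nonzero row, so rank(TM) = 1.

1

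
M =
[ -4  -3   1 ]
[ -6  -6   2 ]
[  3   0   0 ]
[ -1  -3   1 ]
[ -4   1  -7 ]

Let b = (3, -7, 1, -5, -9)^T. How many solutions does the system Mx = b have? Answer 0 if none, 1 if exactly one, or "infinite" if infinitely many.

Row reduce the augmented matrix [M | b].
R2 ← R2 − (3/2)·R1: [0, -3/2, 1/2, -23/2]
R3 ← R3 + (3/4)·R1: [0, -9/4, 3/4, 13/4]
R4 ← R4 − (1/4)·R1: [0, -9/4, 3/4, -23/4]
R5 ← R5 − R1: [0, 4, -8, -12]
R3 ← R3 − (3/2)·R2: [0, 0, 0, 41/2]
R4 ← R4 − (3/2)·R2: [0, 0, 0, 23/2]
R5 ← R5 + (8/3)·R2: [0, 0, -20/3, -128/3]
Swap R3 ↔ R5
R5 ← R5 − (41/23)·R4: [0, 0, 0, 0]
The echelon form has 4 nonzero rows; the last pivot sits in the augmented column, so rank(M) = 3 but rank([M|b]) = 4.
Since the ranks differ, the system is inconsistent.
It has no solutions.

0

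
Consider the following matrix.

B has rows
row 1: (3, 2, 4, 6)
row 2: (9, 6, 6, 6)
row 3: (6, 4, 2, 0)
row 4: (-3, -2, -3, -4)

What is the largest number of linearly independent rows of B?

Row reduce to echelon form.
R2 ← R2 − (3)·R1: [0, 0, -6, -12]
R3 ← R3 − (2)·R1: [0, 0, -6, -12]
R4 ← R4 + R1: [0, 0, 1, 2]
R3 ← R3 − R2: [0, 0, 0, 0]
R4 ← R4 + (1/6)·R2: [0, 0, 0, 0]
Echelon form has 2 nonzero rows, so rank(B) = 2.
The rank gives the maximum number of linearly independent rows: 2.

2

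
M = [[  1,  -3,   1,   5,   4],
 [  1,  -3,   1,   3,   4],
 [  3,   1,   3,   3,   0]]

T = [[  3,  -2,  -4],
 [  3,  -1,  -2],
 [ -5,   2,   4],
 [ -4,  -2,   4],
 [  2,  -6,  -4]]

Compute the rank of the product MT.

First compute MT:
[[-23, -31,  10],
 [-15, -27,   2],
 [-15,  -7,  10]]
Now row reduce the product.
R2 ← R2 − (15/23)·R1: [0, -156/23, -104/23]
R3 ← R3 − (15/23)·R1: [0, 304/23, 80/23]
R3 ← R3 + (76/39)·R2: [0, 0, -16/3]
3 nonzero rows, so rank(MT) = 3.

3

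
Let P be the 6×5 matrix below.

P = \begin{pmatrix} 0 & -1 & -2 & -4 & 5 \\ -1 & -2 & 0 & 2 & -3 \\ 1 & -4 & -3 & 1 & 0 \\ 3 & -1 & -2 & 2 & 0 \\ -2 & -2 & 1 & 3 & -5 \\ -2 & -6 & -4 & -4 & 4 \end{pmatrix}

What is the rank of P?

3

Row reduce to echelon form.
Swap R1 ↔ R2
R3 ← R3 + R1: [0, -6, -3, 3, -3]
R4 ← R4 + (3)·R1: [0, -7, -2, 8, -9]
R5 ← R5 − (2)·R1: [0, 2, 1, -1, 1]
R6 ← R6 − (2)·R1: [0, -2, -4, -8, 10]
R3 ← R3 − (6)·R2: [0, 0, 9, 27, -33]
R4 ← R4 − (7)·R2: [0, 0, 12, 36, -44]
R5 ← R5 + (2)·R2: [0, 0, -3, -9, 11]
R6 ← R6 − (2)·R2: [0, 0, 0, 0, 0]
R4 ← R4 − (4/3)·R3: [0, 0, 0, 0, 0]
R5 ← R5 + (1/3)·R3: [0, 0, 0, 0, 0]
Echelon form has 3 nonzero rows, so rank(P) = 3.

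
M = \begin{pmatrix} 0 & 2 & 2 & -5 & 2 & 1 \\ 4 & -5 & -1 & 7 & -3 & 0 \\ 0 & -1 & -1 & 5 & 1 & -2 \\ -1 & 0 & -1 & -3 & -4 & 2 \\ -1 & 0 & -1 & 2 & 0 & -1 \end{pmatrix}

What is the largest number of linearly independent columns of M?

3

Row reduce to echelon form.
Swap R1 ↔ R2
R4 ← R4 + (1/4)·R1: [0, -5/4, -5/4, -5/4, -19/4, 2]
R5 ← R5 + (1/4)·R1: [0, -5/4, -5/4, 15/4, -3/4, -1]
R3 ← R3 + (1/2)·R2: [0, 0, 0, 5/2, 2, -3/2]
R4 ← R4 + (5/8)·R2: [0, 0, 0, -35/8, -7/2, 21/8]
R5 ← R5 + (5/8)·R2: [0, 0, 0, 5/8, 1/2, -3/8]
R4 ← R4 + (7/4)·R3: [0, 0, 0, 0, 0, 0]
R5 ← R5 − (1/4)·R3: [0, 0, 0, 0, 0, 0]
Echelon form has 3 nonzero rows, so rank(M) = 3.
The rank gives the maximum number of linearly independent columns: 3.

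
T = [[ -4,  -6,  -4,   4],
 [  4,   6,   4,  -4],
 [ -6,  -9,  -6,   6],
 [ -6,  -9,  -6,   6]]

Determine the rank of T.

1

Row reduce to echelon form.
R2 ← R2 + R1: [0, 0, 0, 0]
R3 ← R3 − (3/2)·R1: [0, 0, 0, 0]
R4 ← R4 − (3/2)·R1: [0, 0, 0, 0]
Echelon form has 1 nonzero row, so rank(T) = 1.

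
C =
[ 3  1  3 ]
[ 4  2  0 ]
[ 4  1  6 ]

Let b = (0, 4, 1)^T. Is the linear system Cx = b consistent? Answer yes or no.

no

Row reduce the augmented matrix [C | b].
R2 ← R2 − (4/3)·R1: [0, 2/3, -4, 4]
R3 ← R3 − (4/3)·R1: [0, -1/3, 2, 1]
R3 ← R3 + (1/2)·R2: [0, 0, 0, 3]
The echelon form has 3 nonzero rows; the last pivot sits in the augmented column, so rank(C) = 2 but rank([C|b]) = 3.
Since the ranks differ, the system is inconsistent.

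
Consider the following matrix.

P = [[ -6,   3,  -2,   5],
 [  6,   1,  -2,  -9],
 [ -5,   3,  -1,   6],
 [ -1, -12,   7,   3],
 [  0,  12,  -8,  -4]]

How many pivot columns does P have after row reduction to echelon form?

3

Row reduce to echelon form.
R2 ← R2 + R1: [0, 4, -4, -4]
R3 ← R3 − (5/6)·R1: [0, 1/2, 2/3, 11/6]
R4 ← R4 − (1/6)·R1: [0, -25/2, 22/3, 13/6]
R3 ← R3 − (1/8)·R2: [0, 0, 7/6, 7/3]
R4 ← R4 + (25/8)·R2: [0, 0, -31/6, -31/3]
R5 ← R5 − (3)·R2: [0, 0, 4, 8]
R4 ← R4 + (31/7)·R3: [0, 0, 0, 0]
R5 ← R5 − (24/7)·R3: [0, 0, 0, 0]
Echelon form has 3 nonzero rows, so rank(P) = 3.
Each nonzero row contributes one pivot column: 3 pivot columns.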